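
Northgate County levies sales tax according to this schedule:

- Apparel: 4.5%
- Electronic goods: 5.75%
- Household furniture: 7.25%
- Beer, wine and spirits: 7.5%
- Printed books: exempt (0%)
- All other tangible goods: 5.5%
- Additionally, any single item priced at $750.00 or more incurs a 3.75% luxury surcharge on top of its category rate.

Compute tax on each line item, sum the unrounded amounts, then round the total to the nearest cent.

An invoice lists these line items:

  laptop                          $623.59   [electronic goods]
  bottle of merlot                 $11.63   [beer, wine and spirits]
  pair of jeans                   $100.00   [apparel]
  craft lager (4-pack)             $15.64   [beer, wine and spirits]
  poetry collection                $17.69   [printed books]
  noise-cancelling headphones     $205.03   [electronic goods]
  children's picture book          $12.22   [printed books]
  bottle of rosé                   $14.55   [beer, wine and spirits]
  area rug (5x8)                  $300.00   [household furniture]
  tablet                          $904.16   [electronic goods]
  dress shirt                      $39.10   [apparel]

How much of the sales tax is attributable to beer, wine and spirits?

$3.14

Bottle of merlot $11.63: beer, wine and spirits → 7.5% → $0.87225
Craft lager (4-pack) $15.64: beer, wine and spirits → 7.5% → $1.173
Bottle of rosé $14.55: beer, wine and spirits → 7.5% → $1.09125
Tax on beer, wine and spirits: unrounded sum = $3.1365 → $3.14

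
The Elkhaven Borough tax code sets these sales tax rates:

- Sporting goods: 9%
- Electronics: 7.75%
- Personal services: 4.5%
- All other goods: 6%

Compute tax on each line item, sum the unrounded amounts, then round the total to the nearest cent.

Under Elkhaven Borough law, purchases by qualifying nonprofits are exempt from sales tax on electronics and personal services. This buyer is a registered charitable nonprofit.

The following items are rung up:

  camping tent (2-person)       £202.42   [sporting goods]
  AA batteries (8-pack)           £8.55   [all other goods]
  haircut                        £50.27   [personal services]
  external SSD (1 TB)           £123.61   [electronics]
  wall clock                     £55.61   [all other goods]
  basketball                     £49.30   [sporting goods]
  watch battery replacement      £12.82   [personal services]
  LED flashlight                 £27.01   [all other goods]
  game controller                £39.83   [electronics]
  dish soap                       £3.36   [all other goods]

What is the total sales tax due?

£28.33

Camping tent (2-person) £202.42: sporting goods → 9% → £18.2178
AA batteries (8-pack) £8.55: all other goods → 6% → £0.513
Haircut £50.27: personal services, buyer-exempt → 0% → £0.00
External SSD (1 TB) £123.61: electronics, buyer-exempt → 0% → £0.00
Wall clock £55.61: all other goods → 6% → £3.3366
Basketball £49.30: sporting goods → 9% → £4.437
Watch battery replacement £12.82: personal services, buyer-exempt → 0% → £0.00
LED flashlight £27.01: all other goods → 6% → £1.6206
Game controller £39.83: electronics, buyer-exempt → 0% → £0.00
Dish soap £3.36: all other goods → 6% → £0.2016
Unrounded tax sum = £28.3266 → £28.33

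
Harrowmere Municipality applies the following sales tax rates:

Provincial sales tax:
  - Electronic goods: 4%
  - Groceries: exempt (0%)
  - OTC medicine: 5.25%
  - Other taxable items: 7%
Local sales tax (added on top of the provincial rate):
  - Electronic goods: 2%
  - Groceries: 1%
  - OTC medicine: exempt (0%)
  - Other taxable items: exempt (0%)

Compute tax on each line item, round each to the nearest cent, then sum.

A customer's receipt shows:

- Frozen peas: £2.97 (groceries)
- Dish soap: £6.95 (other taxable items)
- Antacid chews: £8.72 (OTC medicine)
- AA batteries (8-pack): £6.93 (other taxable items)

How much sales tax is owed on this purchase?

Frozen peas £2.97: groceries → 0% + 1% local = 1% → £0.03
Dish soap £6.95: other taxable items → 7% + 0% local = 7% → £0.49
Antacid chews £8.72: OTC medicine → 5.25% + 0% local = 5.25% → £0.46
AA batteries (8-pack) £6.93: other taxable items → 7% + 0% local = 7% → £0.49
Total tax = £0.03 + £0.49 + £0.46 + £0.49 = £1.47

£1.47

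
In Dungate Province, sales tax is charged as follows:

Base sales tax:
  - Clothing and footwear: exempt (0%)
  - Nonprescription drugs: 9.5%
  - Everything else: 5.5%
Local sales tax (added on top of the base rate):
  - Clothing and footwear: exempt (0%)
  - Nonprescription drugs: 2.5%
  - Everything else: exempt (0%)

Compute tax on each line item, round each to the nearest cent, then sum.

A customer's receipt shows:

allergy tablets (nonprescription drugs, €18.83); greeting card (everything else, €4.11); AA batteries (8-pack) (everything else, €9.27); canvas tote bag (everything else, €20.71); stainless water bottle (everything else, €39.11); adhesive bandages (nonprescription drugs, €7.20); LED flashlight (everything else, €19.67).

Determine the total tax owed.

€8.23

Allergy tablets €18.83: nonprescription drugs → 9.5% + 2.5% local = 12% → €2.26
Greeting card €4.11: everything else → 5.5% + 0% local = 5.5% → €0.23
AA batteries (8-pack) €9.27: everything else → 5.5% + 0% local = 5.5% → €0.51
Canvas tote bag €20.71: everything else → 5.5% + 0% local = 5.5% → €1.14
Stainless water bottle €39.11: everything else → 5.5% + 0% local = 5.5% → €2.15
Adhesive bandages €7.20: nonprescription drugs → 9.5% + 2.5% local = 12% → €0.86
LED flashlight €19.67: everything else → 5.5% + 0% local = 5.5% → €1.08
Total tax = €2.26 + €0.23 + €0.51 + €1.14 + €2.15 + €0.86 + €1.08 = €8.23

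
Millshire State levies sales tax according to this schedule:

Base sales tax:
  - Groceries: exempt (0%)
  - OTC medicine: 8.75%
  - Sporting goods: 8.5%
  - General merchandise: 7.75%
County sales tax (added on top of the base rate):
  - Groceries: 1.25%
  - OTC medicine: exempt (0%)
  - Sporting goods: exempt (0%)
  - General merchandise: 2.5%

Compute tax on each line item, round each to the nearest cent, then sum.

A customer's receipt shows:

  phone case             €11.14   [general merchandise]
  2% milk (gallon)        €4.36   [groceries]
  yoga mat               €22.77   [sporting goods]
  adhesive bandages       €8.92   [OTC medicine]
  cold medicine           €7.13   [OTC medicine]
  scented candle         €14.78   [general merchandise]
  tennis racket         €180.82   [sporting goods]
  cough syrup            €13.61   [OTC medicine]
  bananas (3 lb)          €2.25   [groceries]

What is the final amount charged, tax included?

Phone case €11.14: general merchandise → 7.75% + 2.5% county = 10.25% → €1.14
2% milk (gallon) €4.36: groceries → 0% + 1.25% county = 1.25% → €0.05
Yoga mat €22.77: sporting goods → 8.5% + 0% county = 8.5% → €1.94
Adhesive bandages €8.92: OTC medicine → 8.75% + 0% county = 8.75% → €0.78
Cold medicine €7.13: OTC medicine → 8.75% + 0% county = 8.75% → €0.62
Scented candle €14.78: general merchandise → 7.75% + 2.5% county = 10.25% → €1.51
Tennis racket €180.82: sporting goods → 8.5% + 0% county = 8.5% → €15.37
Cough syrup €13.61: OTC medicine → 8.75% + 0% county = 8.75% → €1.19
Bananas (3 lb) €2.25: groceries → 0% + 1.25% county = 1.25% → €0.03
Subtotal = €265.78; tax = €22.63; total due = €288.41

€288.41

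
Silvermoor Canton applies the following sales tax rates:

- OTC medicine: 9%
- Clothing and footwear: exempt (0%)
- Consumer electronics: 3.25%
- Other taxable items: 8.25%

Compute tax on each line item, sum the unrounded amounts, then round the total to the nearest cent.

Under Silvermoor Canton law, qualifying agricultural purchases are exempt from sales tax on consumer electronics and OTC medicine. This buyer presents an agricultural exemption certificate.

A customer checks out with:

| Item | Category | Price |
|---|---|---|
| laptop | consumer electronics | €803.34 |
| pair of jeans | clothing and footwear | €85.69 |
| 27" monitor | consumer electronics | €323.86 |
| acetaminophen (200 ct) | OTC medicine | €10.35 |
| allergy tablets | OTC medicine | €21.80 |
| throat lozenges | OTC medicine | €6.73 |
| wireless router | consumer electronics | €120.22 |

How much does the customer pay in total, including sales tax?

€1371.99

Laptop €803.34: consumer electronics, buyer-exempt → 0% → €0.00
Pair of jeans €85.69: clothing and footwear → 0% → €0.00
27" monitor €323.86: consumer electronics, buyer-exempt → 0% → €0.00
Acetaminophen (200 ct) €10.35: OTC medicine, buyer-exempt → 0% → €0.00
Allergy tablets €21.80: OTC medicine, buyer-exempt → 0% → €0.00
Throat lozenges €6.73: OTC medicine, buyer-exempt → 0% → €0.00
Wireless router €120.22: consumer electronics, buyer-exempt → 0% → €0.00
Subtotal = €1371.99; unrounded tax = €0.00 → €0.00; total due = €1371.99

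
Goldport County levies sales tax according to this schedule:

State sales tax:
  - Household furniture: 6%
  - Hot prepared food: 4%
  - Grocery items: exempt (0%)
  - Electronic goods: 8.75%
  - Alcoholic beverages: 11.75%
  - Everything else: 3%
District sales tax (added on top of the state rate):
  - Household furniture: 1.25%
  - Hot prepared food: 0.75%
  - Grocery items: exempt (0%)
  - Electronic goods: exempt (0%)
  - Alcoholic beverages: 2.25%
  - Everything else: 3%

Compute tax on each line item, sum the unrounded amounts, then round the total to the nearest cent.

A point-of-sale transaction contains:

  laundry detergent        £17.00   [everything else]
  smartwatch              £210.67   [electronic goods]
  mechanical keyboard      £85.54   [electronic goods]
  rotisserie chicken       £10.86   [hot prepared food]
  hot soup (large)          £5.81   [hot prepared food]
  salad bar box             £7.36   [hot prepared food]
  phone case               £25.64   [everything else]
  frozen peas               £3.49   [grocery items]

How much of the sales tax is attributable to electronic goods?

£25.92

Smartwatch £210.67: electronic goods → 8.75% + 0% district = 8.75% → £18.433625
Mechanical keyboard £85.54: electronic goods → 8.75% + 0% district = 8.75% → £7.48475
Tax on electronic goods: unrounded sum = £25.918375 → £25.92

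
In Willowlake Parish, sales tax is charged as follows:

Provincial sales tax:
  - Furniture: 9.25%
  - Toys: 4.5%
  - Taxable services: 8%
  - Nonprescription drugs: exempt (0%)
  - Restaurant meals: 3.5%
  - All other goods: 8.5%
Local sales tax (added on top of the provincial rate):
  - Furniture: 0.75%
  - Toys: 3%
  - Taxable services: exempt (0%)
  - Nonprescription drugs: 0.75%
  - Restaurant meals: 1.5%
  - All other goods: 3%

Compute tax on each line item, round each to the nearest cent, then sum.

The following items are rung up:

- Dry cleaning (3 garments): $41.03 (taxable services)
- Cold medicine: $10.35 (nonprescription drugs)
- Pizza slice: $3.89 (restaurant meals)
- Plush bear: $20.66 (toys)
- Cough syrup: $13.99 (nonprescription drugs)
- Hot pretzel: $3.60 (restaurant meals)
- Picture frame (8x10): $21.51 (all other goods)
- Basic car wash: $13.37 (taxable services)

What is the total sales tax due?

Dry cleaning (3 garments) $41.03: taxable services → 8% + 0% local = 8% → $3.28
Cold medicine $10.35: nonprescription drugs → 0% + 0.75% local = 0.75% → $0.08
Pizza slice $3.89: restaurant meals → 3.5% + 1.5% local = 5% → $0.19
Plush bear $20.66: toys → 4.5% + 3% local = 7.5% → $1.55
Cough syrup $13.99: nonprescription drugs → 0% + 0.75% local = 0.75% → $0.10
Hot pretzel $3.60: restaurant meals → 3.5% + 1.5% local = 5% → $0.18
Picture frame (8x10) $21.51: all other goods → 8.5% + 3% local = 11.5% → $2.47
Basic car wash $13.37: taxable services → 8% + 0% local = 8% → $1.07
Total tax = $3.28 + $0.08 + $0.19 + $1.55 + $0.10 + $0.18 + $2.47 + $1.07 = $8.92

$8.92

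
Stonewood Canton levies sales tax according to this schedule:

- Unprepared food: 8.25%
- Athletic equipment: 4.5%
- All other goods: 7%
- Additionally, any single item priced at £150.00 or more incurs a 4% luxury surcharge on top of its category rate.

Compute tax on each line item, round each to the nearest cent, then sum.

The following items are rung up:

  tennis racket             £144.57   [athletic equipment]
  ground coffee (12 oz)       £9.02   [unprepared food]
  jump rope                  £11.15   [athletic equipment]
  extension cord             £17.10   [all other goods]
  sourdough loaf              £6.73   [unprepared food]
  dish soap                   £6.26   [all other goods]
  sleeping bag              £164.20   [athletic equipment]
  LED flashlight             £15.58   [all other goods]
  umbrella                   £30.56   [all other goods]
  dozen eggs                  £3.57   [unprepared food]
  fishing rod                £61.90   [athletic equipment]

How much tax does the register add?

£30.22

Tennis racket £144.57: athletic equipment → 4.5% → £6.51
Ground coffee (12 oz) £9.02: unprepared food → 8.25% → £0.74
Jump rope £11.15: athletic equipment → 4.5% → £0.50
Extension cord £17.10: all other goods → 7% → £1.20
Sourdough loaf £6.73: unprepared food → 8.25% → £0.56
Dish soap £6.26: all other goods → 7% → £0.44
Sleeping bag £164.20: athletic equipment → 4.5% + 4% surcharge = 8.5% → £13.96
LED flashlight £15.58: all other goods → 7% → £1.09
Umbrella £30.56: all other goods → 7% → £2.14
Dozen eggs £3.57: unprepared food → 8.25% → £0.29
Fishing rod £61.90: athletic equipment → 4.5% → £2.79
Total tax = £6.51 + £0.74 + £0.50 + £1.20 + £0.56 + £0.44 + £13.96 + £1.09 + £2.14 + £0.29 + £2.79 = £30.22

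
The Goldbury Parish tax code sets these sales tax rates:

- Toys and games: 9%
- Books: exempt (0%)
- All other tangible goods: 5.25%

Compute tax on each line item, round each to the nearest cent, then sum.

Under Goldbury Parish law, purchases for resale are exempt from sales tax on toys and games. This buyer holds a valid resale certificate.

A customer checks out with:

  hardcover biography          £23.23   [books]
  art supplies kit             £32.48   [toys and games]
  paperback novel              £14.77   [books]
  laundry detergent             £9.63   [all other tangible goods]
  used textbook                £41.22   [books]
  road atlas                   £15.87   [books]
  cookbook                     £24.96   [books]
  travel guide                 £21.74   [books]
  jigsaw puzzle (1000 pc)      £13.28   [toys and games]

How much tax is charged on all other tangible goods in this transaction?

Laundry detergent £9.63: all other tangible goods → 5.25% → £0.51
Tax on all other tangible goods = £0.51

£0.51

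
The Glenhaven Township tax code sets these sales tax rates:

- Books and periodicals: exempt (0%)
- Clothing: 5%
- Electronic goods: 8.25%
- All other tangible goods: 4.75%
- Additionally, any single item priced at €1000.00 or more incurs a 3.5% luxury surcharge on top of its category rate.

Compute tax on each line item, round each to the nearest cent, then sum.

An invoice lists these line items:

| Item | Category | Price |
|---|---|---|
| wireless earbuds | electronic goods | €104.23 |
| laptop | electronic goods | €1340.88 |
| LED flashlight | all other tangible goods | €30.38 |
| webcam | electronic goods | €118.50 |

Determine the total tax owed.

Wireless earbuds €104.23: electronic goods → 8.25% → €8.60
Laptop €1340.88: electronic goods → 8.25% + 3.5% surcharge = 11.75% → €157.55
LED flashlight €30.38: all other tangible goods → 4.75% → €1.44
Webcam €118.50: electronic goods → 8.25% → €9.78
Total tax = €8.60 + €157.55 + €1.44 + €9.78 = €177.37

€177.37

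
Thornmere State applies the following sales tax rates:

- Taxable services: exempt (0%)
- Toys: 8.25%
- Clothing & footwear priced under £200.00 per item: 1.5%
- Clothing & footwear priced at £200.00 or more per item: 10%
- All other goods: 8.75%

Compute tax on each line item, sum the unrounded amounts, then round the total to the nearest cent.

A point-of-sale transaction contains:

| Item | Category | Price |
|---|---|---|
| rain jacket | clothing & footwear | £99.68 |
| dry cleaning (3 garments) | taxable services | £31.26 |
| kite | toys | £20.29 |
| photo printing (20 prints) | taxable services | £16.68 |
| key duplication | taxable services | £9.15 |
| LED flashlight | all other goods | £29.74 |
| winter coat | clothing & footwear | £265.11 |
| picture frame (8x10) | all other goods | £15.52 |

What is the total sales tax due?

Rain jacket £99.68: clothing & footwear, under £200.00 → 1.5% → £1.4952
Dry cleaning (3 garments) £31.26: taxable services → 0% → £0.00
Kite £20.29: toys → 8.25% → £1.673925
Photo printing (20 prints) £16.68: taxable services → 0% → £0.00
Key duplication £9.15: taxable services → 0% → £0.00
LED flashlight £29.74: all other goods → 8.75% → £2.60225
Winter coat £265.11: clothing & footwear, £200.00 or more → 10% → £26.511
Picture frame (8x10) £15.52: all other goods → 8.75% → £1.358
Unrounded tax sum = £33.640375 → £33.64

£33.64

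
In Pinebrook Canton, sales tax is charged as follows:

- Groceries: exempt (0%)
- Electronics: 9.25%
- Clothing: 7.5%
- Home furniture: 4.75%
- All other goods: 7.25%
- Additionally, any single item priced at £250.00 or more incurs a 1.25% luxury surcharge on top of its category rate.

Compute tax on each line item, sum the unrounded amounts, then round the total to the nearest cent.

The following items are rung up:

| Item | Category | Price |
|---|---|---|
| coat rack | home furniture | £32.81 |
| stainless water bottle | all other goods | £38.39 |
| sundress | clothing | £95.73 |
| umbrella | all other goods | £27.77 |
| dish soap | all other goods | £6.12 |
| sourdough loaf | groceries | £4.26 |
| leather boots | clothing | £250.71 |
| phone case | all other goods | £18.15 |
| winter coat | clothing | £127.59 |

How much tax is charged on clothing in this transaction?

£38.69

Sundress £95.73: clothing → 7.5% → £7.17975
Leather boots £250.71: clothing → 7.5% + 1.25% surcharge = 8.75% → £21.937125
Winter coat £127.59: clothing → 7.5% → £9.56925
Tax on clothing: unrounded sum = £38.686125 → £38.69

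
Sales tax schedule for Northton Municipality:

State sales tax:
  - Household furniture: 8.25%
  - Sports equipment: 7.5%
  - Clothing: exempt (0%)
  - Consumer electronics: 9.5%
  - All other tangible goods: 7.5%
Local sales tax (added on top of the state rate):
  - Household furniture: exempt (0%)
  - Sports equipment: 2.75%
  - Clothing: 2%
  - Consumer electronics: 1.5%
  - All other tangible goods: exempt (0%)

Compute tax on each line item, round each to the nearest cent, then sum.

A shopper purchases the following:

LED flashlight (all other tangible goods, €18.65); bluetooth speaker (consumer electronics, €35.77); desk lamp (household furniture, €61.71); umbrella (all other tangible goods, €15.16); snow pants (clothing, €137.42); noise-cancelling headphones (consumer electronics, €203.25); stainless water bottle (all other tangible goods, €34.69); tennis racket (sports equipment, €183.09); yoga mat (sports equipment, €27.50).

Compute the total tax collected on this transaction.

€60.86

LED flashlight €18.65: all other tangible goods → 7.5% + 0% local = 7.5% → €1.40
Bluetooth speaker €35.77: consumer electronics → 9.5% + 1.5% local = 11% → €3.93
Desk lamp €61.71: household furniture → 8.25% + 0% local = 8.25% → €5.09
Umbrella €15.16: all other tangible goods → 7.5% + 0% local = 7.5% → €1.14
Snow pants €137.42: clothing → 0% + 2% local = 2% → €2.75
Noise-cancelling headphones €203.25: consumer electronics → 9.5% + 1.5% local = 11% → €22.36
Stainless water bottle €34.69: all other tangible goods → 7.5% + 0% local = 7.5% → €2.60
Tennis racket €183.09: sports equipment → 7.5% + 2.75% local = 10.25% → €18.77
Yoga mat €27.50: sports equipment → 7.5% + 2.75% local = 10.25% → €2.82
Total tax = €1.40 + €3.93 + €5.09 + €1.14 + €2.75 + €22.36 + €2.60 + €18.77 + €2.82 = €60.86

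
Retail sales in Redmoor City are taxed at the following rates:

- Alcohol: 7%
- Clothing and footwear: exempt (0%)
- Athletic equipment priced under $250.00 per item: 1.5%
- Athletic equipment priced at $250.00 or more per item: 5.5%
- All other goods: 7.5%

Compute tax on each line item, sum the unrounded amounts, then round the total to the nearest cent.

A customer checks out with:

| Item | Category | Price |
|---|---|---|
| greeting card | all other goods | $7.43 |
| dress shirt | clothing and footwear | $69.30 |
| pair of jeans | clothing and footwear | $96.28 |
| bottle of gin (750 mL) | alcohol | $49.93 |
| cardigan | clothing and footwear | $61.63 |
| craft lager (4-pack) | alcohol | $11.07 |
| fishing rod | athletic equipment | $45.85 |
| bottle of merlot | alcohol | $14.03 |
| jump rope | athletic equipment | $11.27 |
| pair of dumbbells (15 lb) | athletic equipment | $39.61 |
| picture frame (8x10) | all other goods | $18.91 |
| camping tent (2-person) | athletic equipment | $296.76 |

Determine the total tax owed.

Greeting card $7.43: all other goods → 7.5% → $0.55725
Dress shirt $69.30: clothing and footwear → 0% → $0.00
Pair of jeans $96.28: clothing and footwear → 0% → $0.00
Bottle of gin (750 mL) $49.93: alcohol → 7% → $3.4951
Cardigan $61.63: clothing and footwear → 0% → $0.00
Craft lager (4-pack) $11.07: alcohol → 7% → $0.7749
Fishing rod $45.85: athletic equipment, under $250.00 → 1.5% → $0.68775
Bottle of merlot $14.03: alcohol → 7% → $0.9821
Jump rope $11.27: athletic equipment, under $250.00 → 1.5% → $0.16905
Pair of dumbbells (15 lb) $39.61: athletic equipment, under $250.00 → 1.5% → $0.59415
Picture frame (8x10) $18.91: all other goods → 7.5% → $1.41825
Camping tent (2-person) $296.76: athletic equipment, $250.00 or more → 5.5% → $16.3218
Unrounded tax sum = $25.00035 → $25.00

$25.00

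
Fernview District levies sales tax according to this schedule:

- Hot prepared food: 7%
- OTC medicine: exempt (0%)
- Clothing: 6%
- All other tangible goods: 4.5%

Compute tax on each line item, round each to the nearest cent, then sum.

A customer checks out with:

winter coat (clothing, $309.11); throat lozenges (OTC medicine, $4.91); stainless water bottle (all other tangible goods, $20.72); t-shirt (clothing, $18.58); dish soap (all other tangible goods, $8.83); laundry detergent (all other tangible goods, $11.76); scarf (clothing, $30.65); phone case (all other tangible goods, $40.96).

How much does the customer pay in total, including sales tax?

Winter coat $309.11: clothing → 6% → $18.55
Throat lozenges $4.91: OTC medicine → 0% → $0.00
Stainless water bottle $20.72: all other tangible goods → 4.5% → $0.93
T-shirt $18.58: clothing → 6% → $1.11
Dish soap $8.83: all other tangible goods → 4.5% → $0.40
Laundry detergent $11.76: all other tangible goods → 4.5% → $0.53
Scarf $30.65: clothing → 6% → $1.84
Phone case $40.96: all other tangible goods → 4.5% → $1.84
Subtotal = $445.52; tax = $25.20; total due = $470.72

$470.72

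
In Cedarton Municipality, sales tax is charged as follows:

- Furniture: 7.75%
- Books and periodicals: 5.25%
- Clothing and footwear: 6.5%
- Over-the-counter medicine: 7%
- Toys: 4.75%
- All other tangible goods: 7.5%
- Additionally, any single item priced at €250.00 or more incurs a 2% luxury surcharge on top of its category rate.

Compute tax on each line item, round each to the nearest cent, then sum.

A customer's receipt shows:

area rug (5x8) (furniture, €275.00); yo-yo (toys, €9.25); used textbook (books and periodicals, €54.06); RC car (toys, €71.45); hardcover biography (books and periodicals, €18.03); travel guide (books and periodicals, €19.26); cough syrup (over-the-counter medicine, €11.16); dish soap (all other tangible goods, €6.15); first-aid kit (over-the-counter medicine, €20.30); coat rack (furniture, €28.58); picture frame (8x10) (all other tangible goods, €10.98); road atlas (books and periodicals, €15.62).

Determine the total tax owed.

Area rug (5x8) €275.00: furniture → 7.75% + 2% surcharge = 9.75% → €26.81
Yo-yo €9.25: toys → 4.75% → €0.44
Used textbook €54.06: books and periodicals → 5.25% → €2.84
RC car €71.45: toys → 4.75% → €3.39
Hardcover biography €18.03: books and periodicals → 5.25% → €0.95
Travel guide €19.26: books and periodicals → 5.25% → €1.01
Cough syrup €11.16: over-the-counter medicine → 7% → €0.78
Dish soap €6.15: all other tangible goods → 7.5% → €0.46
First-aid kit €20.30: over-the-counter medicine → 7% → €1.42
Coat rack €28.58: furniture → 7.75% → €2.21
Picture frame (8x10) €10.98: all other tangible goods → 7.5% → €0.82
Road atlas €15.62: books and periodicals → 5.25% → €0.82
Total tax = €26.81 + €0.44 + €2.84 + €3.39 + €0.95 + €1.01 + €0.78 + €0.46 + €1.42 + €2.21 + €0.82 + €0.82 = €41.95

€41.95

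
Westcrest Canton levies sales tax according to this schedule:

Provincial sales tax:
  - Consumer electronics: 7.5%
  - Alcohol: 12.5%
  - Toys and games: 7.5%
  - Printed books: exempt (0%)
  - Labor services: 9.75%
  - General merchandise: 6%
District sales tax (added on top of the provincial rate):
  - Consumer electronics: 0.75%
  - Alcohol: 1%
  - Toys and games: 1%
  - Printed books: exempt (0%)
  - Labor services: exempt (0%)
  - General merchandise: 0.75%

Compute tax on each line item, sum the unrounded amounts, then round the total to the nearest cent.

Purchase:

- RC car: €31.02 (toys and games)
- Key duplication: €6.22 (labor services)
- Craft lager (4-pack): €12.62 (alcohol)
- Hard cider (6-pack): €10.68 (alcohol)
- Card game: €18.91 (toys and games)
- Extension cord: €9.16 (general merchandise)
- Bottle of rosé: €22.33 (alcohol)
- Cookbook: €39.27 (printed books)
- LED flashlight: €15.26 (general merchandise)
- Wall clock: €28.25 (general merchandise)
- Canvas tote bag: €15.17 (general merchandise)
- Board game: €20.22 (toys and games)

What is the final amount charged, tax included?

€246.42

RC car €31.02: toys and games → 7.5% + 1% district = 8.5% → €2.6367
Key duplication €6.22: labor services → 9.75% + 0% district = 9.75% → €0.60645
Craft lager (4-pack) €12.62: alcohol → 12.5% + 1% district = 13.5% → €1.7037
Hard cider (6-pack) €10.68: alcohol → 12.5% + 1% district = 13.5% → €1.4418
Card game €18.91: toys and games → 7.5% + 1% district = 8.5% → €1.60735
Extension cord €9.16: general merchandise → 6% + 0.75% district = 6.75% → €0.6183
Bottle of rosé €22.33: alcohol → 12.5% + 1% district = 13.5% → €3.01455
Cookbook €39.27: printed books → 0% + 0% district = 0% → €0.00
LED flashlight €15.26: general merchandise → 6% + 0.75% district = 6.75% → €1.03005
Wall clock €28.25: general merchandise → 6% + 0.75% district = 6.75% → €1.906875
Canvas tote bag €15.17: general merchandise → 6% + 0.75% district = 6.75% → €1.023975
Board game €20.22: toys and games → 7.5% + 1% district = 8.5% → €1.7187
Subtotal = €229.11; unrounded tax = €17.30845 → €17.31; total due = €246.42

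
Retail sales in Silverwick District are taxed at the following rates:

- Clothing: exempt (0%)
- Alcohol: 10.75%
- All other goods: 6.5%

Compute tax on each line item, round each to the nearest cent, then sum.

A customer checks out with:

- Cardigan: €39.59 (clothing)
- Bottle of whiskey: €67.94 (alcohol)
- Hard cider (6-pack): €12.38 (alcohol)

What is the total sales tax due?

€8.63

Cardigan €39.59: clothing → 0% → €0.00
Bottle of whiskey €67.94: alcohol → 10.75% → €7.30
Hard cider (6-pack) €12.38: alcohol → 10.75% → €1.33
Total tax = €7.30 + €1.33 = €8.63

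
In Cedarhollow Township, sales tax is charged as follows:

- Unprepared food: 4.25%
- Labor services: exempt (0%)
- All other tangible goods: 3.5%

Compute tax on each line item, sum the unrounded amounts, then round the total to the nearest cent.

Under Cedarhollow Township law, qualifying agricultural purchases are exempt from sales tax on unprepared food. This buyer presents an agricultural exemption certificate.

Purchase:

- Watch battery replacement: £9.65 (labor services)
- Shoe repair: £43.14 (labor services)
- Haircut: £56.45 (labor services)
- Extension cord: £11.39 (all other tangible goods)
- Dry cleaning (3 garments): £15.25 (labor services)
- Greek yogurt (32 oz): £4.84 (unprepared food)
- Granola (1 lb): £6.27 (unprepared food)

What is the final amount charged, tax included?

Watch battery replacement £9.65: labor services → 0% → £0.00
Shoe repair £43.14: labor services → 0% → £0.00
Haircut £56.45: labor services → 0% → £0.00
Extension cord £11.39: all other tangible goods → 3.5% → £0.39865
Dry cleaning (3 garments) £15.25: labor services → 0% → £0.00
Greek yogurt (32 oz) £4.84: unprepared food, buyer-exempt → 0% → £0.00
Granola (1 lb) £6.27: unprepared food, buyer-exempt → 0% → £0.00
Subtotal = £146.99; unrounded tax = £0.39865 → £0.40; total due = £147.39

£147.39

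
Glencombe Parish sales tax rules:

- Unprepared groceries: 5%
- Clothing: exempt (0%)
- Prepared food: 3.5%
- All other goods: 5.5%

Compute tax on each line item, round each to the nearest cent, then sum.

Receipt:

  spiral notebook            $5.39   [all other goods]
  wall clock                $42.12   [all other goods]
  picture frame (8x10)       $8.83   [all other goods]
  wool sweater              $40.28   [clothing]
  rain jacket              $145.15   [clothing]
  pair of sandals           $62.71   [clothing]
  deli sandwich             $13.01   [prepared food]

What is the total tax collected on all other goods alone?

Spiral notebook $5.39: all other goods → 5.5% → $0.30
Wall clock $42.12: all other goods → 5.5% → $2.32
Picture frame (8x10) $8.83: all other goods → 5.5% → $0.49
Tax on all other goods = $0.30 + $2.32 + $0.49 = $3.11

$3.11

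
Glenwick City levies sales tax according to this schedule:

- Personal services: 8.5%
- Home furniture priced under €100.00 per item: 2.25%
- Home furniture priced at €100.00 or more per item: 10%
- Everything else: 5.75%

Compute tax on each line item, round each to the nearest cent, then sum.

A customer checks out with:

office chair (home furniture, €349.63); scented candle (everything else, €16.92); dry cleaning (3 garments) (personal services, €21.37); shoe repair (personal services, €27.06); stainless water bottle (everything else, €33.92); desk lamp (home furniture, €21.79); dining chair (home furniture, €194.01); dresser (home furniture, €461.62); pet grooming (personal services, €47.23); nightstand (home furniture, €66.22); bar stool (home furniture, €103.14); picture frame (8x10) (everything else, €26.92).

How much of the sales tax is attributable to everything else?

€4.47

Scented candle €16.92: everything else → 5.75% → €0.97
Stainless water bottle €33.92: everything else → 5.75% → €1.95
Picture frame (8x10) €26.92: everything else → 5.75% → €1.55
Tax on everything else = €0.97 + €1.95 + €1.55 = €4.47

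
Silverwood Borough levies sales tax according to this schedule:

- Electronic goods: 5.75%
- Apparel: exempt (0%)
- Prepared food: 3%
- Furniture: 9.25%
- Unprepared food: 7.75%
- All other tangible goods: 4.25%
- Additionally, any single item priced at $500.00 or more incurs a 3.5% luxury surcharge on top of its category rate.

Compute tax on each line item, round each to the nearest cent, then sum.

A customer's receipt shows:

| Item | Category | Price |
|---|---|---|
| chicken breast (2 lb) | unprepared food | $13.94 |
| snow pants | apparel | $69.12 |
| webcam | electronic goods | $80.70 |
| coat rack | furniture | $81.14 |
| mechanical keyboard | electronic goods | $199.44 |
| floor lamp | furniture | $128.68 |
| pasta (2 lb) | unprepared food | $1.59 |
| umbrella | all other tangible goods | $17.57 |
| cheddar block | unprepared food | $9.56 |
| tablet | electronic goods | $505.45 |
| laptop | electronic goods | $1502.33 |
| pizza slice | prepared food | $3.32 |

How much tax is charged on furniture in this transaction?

$19.41

Coat rack $81.14: furniture → 9.25% → $7.51
Floor lamp $128.68: furniture → 9.25% → $11.90
Tax on furniture = $7.51 + $11.90 = $19.41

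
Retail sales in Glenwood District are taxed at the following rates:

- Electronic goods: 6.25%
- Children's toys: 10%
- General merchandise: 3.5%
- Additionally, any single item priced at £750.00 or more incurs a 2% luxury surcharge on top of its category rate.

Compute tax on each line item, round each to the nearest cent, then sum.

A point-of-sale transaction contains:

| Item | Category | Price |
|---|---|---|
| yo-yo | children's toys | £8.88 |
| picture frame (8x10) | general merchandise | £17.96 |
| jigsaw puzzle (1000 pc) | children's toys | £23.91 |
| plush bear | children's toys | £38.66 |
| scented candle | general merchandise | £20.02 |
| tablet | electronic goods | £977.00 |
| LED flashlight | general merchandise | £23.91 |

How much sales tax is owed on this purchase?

£89.92

Yo-yo £8.88: children's toys → 10% → £0.89
Picture frame (8x10) £17.96: general merchandise → 3.5% → £0.63
Jigsaw puzzle (1000 pc) £23.91: children's toys → 10% → £2.39
Plush bear £38.66: children's toys → 10% → £3.87
Scented candle £20.02: general merchandise → 3.5% → £0.70
Tablet £977.00: electronic goods → 6.25% + 2% surcharge = 8.25% → £80.60
LED flashlight £23.91: general merchandise → 3.5% → £0.84
Total tax = £0.89 + £0.63 + £2.39 + £3.87 + £0.70 + £80.60 + £0.84 = £89.92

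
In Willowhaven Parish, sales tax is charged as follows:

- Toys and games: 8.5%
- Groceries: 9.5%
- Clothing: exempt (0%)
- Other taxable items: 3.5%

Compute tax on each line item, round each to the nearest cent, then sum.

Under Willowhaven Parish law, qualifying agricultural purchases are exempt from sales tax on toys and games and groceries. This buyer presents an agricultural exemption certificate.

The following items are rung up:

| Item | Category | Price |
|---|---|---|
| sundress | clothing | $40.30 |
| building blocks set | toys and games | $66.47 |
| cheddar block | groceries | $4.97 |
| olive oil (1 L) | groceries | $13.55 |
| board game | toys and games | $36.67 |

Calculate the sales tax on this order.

$0.00

Sundress $40.30: clothing → 0% → $0.00
Building blocks set $66.47: toys and games, buyer-exempt → 0% → $0.00
Cheddar block $4.97: groceries, buyer-exempt → 0% → $0.00
Olive oil (1 L) $13.55: groceries, buyer-exempt → 0% → $0.00
Board game $36.67: toys and games, buyer-exempt → 0% → $0.00
Total tax = $0.00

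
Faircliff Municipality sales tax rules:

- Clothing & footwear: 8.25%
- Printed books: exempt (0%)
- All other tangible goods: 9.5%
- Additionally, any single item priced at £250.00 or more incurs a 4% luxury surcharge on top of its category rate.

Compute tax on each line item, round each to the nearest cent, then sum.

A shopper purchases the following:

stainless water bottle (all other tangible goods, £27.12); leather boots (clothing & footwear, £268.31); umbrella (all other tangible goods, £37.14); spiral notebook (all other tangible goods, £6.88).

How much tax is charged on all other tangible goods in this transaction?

£6.76

Stainless water bottle £27.12: all other tangible goods → 9.5% → £2.58
Umbrella £37.14: all other tangible goods → 9.5% → £3.53
Spiral notebook £6.88: all other tangible goods → 9.5% → £0.65
Tax on all other tangible goods = £2.58 + £3.53 + £0.65 = £6.76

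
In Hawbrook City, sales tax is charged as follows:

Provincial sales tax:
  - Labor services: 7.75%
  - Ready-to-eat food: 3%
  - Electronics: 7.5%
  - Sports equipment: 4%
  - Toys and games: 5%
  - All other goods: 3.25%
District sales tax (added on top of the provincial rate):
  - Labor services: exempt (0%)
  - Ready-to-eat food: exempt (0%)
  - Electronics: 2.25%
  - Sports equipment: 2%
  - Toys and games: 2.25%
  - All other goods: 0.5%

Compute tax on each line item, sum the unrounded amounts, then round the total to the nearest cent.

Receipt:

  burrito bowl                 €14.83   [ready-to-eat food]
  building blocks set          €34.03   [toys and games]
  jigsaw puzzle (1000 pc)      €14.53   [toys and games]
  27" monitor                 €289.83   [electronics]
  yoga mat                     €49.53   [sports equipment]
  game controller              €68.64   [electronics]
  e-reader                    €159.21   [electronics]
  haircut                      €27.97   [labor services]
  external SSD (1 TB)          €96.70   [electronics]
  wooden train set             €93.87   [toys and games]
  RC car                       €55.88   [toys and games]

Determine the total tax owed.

Burrito bowl €14.83: ready-to-eat food → 3% + 0% district = 3% → €0.4449
Building blocks set €34.03: toys and games → 5% + 2.25% district = 7.25% → €2.467175
Jigsaw puzzle (1000 pc) €14.53: toys and games → 5% + 2.25% district = 7.25% → €1.053425
27" monitor €289.83: electronics → 7.5% + 2.25% district = 9.75% → €28.258425
Yoga mat €49.53: sports equipment → 4% + 2% district = 6% → €2.9718
Game controller €68.64: electronics → 7.5% + 2.25% district = 9.75% → €6.6924
E-reader €159.21: electronics → 7.5% + 2.25% district = 9.75% → €15.522975
Haircut €27.97: labor services → 7.75% + 0% district = 7.75% → €2.167675
External SSD (1 TB) €96.70: electronics → 7.5% + 2.25% district = 9.75% → €9.42825
Wooden train set €93.87: toys and games → 5% + 2.25% district = 7.25% → €6.805575
RC car €55.88: toys and games → 5% + 2.25% district = 7.25% → €4.0513
Unrounded tax sum = €79.8639 → €79.86

€79.86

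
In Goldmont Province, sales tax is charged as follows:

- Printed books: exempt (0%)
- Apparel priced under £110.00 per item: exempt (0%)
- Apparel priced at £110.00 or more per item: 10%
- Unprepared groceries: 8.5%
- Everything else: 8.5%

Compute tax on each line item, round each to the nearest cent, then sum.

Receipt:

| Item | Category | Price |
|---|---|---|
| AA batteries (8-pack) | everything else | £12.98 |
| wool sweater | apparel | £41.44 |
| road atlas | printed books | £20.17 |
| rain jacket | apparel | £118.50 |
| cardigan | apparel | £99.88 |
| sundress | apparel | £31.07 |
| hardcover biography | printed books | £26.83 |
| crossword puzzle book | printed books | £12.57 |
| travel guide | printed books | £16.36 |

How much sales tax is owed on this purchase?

£12.95

AA batteries (8-pack) £12.98: everything else → 8.5% → £1.10
Wool sweater £41.44: apparel, under £110.00 → 0% → £0.00
Road atlas £20.17: printed books → 0% → £0.00
Rain jacket £118.50: apparel, £110.00 or more → 10% → £11.85
Cardigan £99.88: apparel, under £110.00 → 0% → £0.00
Sundress £31.07: apparel, under £110.00 → 0% → £0.00
Hardcover biography £26.83: printed books → 0% → £0.00
Crossword puzzle book £12.57: printed books → 0% → £0.00
Travel guide £16.36: printed books → 0% → £0.00
Total tax = £1.10 + £11.85 = £12.95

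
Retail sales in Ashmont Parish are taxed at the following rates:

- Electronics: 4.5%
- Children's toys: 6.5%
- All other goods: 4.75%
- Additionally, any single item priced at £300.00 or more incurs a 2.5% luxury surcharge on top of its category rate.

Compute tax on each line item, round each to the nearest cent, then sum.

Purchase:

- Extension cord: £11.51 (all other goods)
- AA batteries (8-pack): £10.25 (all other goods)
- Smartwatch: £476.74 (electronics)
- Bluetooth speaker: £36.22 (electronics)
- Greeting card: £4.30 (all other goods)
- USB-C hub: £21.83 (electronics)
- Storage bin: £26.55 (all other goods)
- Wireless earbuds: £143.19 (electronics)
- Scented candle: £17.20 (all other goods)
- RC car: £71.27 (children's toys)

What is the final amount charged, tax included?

Extension cord £11.51: all other goods → 4.75% → £0.55
AA batteries (8-pack) £10.25: all other goods → 4.75% → £0.49
Smartwatch £476.74: electronics → 4.5% + 2.5% surcharge = 7% → £33.37
Bluetooth speaker £36.22: electronics → 4.5% → £1.63
Greeting card £4.30: all other goods → 4.75% → £0.20
USB-C hub £21.83: electronics → 4.5% → £0.98
Storage bin £26.55: all other goods → 4.75% → £1.26
Wireless earbuds £143.19: electronics → 4.5% → £6.44
Scented candle £17.20: all other goods → 4.75% → £0.82
RC car £71.27: children's toys → 6.5% → £4.63
Subtotal = £819.06; tax = £50.37; total due = £869.43

£869.43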